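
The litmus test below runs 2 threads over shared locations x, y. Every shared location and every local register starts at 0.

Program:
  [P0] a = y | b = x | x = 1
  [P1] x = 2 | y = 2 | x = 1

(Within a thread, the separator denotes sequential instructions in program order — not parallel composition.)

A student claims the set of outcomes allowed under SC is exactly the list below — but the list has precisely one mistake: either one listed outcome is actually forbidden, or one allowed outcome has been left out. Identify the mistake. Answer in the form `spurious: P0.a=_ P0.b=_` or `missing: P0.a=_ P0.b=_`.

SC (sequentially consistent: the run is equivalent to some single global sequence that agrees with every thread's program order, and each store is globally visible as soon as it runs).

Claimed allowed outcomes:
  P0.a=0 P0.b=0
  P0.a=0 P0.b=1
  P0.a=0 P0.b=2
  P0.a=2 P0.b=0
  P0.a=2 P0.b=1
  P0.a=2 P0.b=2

spurious: P0.a=2 P0.b=0

outcome vector order: (P0.a,P0.b)
under SC → (0,0), (0,1), (0,2), (2,1), (2,2)
claimed∖SC = {(2,0)}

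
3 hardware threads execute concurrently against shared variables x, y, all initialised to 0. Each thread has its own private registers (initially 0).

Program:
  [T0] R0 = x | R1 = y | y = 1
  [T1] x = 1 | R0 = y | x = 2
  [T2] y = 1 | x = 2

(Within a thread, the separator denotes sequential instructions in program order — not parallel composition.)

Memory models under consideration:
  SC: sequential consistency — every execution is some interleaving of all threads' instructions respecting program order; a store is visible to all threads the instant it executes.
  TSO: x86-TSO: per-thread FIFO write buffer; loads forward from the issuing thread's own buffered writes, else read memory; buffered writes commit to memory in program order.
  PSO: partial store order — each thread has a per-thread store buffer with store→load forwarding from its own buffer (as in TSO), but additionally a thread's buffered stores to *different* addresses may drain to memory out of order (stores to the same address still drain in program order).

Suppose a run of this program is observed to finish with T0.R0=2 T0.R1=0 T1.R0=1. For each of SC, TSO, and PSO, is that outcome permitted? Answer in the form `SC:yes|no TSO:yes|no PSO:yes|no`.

SC:no TSO:no PSO:yes

outcome vector order: (T0.R0,T0.R1,T1.R0)
SC: 11 outcomes — {000, 001, 010, 011, 100, 101, 110, 111, 200, 210, 211}
TSO: 11 outcomes — {000, 001, 010, 011, 100, 101, 110, 111, 200, 210, 211}
PSO: 12 outcomes — {000, 001, 010, 011, 100, 101, 110, 111, 200, 201, 210, 211}
target 201 ∈ {PSO}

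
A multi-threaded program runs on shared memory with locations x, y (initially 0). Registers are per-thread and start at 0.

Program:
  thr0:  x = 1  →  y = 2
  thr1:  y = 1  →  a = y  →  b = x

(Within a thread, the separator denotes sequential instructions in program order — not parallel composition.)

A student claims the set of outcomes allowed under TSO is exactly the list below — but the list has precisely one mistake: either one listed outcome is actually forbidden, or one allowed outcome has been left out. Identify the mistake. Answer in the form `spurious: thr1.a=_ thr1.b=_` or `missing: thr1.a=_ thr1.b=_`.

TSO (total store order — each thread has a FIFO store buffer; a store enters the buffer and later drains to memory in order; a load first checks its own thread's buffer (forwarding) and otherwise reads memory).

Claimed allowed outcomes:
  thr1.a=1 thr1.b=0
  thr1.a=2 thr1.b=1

outcome vector order: (thr1.a,thr1.b)
under TSO → 10 11 21
TSO∖claimed = {11}

missing: thr1.a=1 thr1.b=1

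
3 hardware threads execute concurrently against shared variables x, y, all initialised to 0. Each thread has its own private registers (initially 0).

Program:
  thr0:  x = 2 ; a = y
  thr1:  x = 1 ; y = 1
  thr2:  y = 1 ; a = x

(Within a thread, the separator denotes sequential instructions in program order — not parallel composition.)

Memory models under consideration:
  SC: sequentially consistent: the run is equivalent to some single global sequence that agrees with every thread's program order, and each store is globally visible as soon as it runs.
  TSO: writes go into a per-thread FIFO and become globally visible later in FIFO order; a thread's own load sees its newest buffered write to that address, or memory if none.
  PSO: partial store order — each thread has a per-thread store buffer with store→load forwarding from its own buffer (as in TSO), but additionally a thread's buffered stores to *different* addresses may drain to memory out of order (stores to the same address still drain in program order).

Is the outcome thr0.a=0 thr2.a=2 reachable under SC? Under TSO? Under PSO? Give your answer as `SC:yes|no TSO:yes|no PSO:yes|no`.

outcome vector order: (thr0.a,thr2.a)
SC: 5 outcomes — {<0 1>; <0 2>; <1 0>; <1 1>; <1 2>}
TSO: 6 outcomes — {<0 0>; <0 1>; <0 2>; <1 0>; <1 1>; <1 2>}
PSO: 6 outcomes — {<0 0>; <0 1>; <0 2>; <1 0>; <1 1>; <1 2>}
target <0 2> ∈ {SC,TSO,PSO}

SC:yes TSO:yes PSO:yes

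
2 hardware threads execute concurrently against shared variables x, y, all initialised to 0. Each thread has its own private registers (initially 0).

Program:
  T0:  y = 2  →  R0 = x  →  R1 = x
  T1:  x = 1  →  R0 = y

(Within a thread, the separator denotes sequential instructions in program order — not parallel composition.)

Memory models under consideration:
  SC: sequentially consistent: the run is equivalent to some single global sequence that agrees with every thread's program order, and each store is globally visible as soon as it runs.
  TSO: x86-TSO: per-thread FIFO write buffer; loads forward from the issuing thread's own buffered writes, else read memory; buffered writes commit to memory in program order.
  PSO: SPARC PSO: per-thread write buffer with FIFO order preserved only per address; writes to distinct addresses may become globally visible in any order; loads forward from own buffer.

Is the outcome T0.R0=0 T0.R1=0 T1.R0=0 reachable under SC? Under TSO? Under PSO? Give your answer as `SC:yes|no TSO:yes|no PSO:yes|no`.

SC:no TSO:yes PSO:yes

outcome vector order: (T0.R0,T0.R1,T1.R0)
SC (4): 002 012 110 112
TSO (6): 000 002 010 012 110 112
PSO (6): 000 002 010 012 110 112
target 000 ∈ {TSO,PSO}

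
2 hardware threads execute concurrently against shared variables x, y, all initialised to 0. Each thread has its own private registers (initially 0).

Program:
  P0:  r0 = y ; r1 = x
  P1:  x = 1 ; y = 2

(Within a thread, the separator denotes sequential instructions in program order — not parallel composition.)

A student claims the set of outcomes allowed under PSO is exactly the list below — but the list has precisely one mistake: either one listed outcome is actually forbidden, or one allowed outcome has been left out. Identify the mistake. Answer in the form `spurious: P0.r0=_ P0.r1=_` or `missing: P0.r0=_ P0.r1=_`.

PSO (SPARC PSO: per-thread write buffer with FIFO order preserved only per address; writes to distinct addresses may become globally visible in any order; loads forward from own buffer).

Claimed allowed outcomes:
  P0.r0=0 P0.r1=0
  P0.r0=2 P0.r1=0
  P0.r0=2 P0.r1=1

outcome vector order: (P0.r0,P0.r1)
PSO: 4 outcomes — {<0 0>, <0 1>, <2 0>, <2 1>}
PSO∖claimed = {<0 1>}

missing: P0.r0=0 P0.r1=1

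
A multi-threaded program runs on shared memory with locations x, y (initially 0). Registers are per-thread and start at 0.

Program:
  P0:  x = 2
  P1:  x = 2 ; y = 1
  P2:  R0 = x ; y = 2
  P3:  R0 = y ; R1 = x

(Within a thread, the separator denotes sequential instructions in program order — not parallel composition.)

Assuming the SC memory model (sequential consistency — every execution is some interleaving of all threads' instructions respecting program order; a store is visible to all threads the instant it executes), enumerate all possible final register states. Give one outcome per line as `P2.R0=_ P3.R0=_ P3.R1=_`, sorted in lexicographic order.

outcome vector order: (P2.R0,P3.R0,P3.R1)
|SC outcomes| = 9

P2.R0=0 P3.R0=0 P3.R1=0
P2.R0=0 P3.R0=0 P3.R1=2
P2.R0=0 P3.R0=1 P3.R1=2
P2.R0=0 P3.R0=2 P3.R1=0
P2.R0=0 P3.R0=2 P3.R1=2
P2.R0=2 P3.R0=0 P3.R1=0
P2.R0=2 P3.R0=0 P3.R1=2
P2.R0=2 P3.R0=1 P3.R1=2
P2.R0=2 P3.R0=2 P3.R1=2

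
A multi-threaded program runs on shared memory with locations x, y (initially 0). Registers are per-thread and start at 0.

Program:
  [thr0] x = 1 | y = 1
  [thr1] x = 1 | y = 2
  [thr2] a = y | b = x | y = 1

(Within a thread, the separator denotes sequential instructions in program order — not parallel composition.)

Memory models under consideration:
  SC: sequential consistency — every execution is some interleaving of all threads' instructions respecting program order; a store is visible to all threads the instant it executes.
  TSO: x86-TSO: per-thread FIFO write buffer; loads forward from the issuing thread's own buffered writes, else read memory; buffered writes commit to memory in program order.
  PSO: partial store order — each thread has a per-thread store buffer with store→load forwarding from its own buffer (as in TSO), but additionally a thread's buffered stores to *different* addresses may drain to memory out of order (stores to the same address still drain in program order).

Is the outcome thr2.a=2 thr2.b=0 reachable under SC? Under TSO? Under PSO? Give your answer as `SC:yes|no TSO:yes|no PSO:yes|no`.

outcome vector order: (thr2.a,thr2.b)
[SC] allowed = {0/0 0/1 1/1 2/1}
[TSO] allowed = {0/0 0/1 1/1 2/1}
[PSO] allowed = {0/0 0/1 1/0 1/1 2/0 2/1}
target 2/0 ∈ {PSO}

SC:no TSO:no PSO:yes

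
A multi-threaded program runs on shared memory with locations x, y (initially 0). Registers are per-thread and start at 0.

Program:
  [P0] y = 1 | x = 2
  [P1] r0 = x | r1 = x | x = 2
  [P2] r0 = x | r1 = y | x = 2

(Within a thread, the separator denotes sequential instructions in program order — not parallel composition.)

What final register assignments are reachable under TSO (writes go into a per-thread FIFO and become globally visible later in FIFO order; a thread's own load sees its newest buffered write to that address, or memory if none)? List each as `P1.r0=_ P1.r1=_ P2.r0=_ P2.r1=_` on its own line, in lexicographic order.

outcome vector order: (P1.r0,P1.r1,P2.r0,P2.r1)
|TSO outcomes| = 10

P1.r0=0 P1.r1=0 P2.r0=0 P2.r1=0
P1.r0=0 P1.r1=0 P2.r0=0 P2.r1=1
P1.r0=0 P1.r1=0 P2.r0=2 P2.r1=0
P1.r0=0 P1.r1=0 P2.r0=2 P2.r1=1
P1.r0=0 P1.r1=2 P2.r0=0 P2.r1=0
P1.r0=0 P1.r1=2 P2.r0=0 P2.r1=1
P1.r0=0 P1.r1=2 P2.r0=2 P2.r1=1
P1.r0=2 P1.r1=2 P2.r0=0 P2.r1=0
P1.r0=2 P1.r1=2 P2.r0=0 P2.r1=1
P1.r0=2 P1.r1=2 P2.r0=2 P2.r1=1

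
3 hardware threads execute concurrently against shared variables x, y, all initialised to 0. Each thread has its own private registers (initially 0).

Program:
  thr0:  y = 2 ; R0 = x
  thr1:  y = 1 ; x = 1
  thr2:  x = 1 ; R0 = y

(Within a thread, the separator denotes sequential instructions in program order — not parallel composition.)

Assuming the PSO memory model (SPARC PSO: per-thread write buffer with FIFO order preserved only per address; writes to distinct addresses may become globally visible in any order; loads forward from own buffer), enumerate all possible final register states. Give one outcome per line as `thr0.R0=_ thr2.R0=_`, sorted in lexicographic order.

outcome vector order: (thr0.R0,thr2.R0)
|PSO outcomes| = 6

thr0.R0=0 thr2.R0=0
thr0.R0=0 thr2.R0=1
thr0.R0=0 thr2.R0=2
thr0.R0=1 thr2.R0=0
thr0.R0=1 thr2.R0=1
thr0.R0=1 thr2.R0=2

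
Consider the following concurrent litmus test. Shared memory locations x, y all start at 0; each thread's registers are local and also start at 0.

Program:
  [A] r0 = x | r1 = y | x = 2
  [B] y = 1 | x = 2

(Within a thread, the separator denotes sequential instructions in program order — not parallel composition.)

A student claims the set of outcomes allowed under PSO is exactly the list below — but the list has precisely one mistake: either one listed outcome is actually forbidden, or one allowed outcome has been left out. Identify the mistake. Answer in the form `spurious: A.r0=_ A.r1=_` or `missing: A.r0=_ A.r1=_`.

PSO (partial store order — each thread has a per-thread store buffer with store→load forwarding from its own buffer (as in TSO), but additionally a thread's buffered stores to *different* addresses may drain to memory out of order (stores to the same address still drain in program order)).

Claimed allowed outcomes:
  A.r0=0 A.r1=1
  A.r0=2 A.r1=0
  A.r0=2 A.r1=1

missing: A.r0=0 A.r1=0

outcome vector order: (A.r0,A.r1)
under PSO → (0,0), (0,1), (2,0), (2,1)
PSO∖claimed = {(0,0)}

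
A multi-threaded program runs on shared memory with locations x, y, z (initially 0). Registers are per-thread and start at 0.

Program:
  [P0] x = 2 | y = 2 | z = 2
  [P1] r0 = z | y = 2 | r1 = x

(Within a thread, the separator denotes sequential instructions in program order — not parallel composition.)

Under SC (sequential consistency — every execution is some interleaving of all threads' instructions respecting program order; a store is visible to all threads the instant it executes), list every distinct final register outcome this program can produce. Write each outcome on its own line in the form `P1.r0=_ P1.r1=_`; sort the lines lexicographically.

outcome vector order: (P1.r0,P1.r1)
|SC outcomes| = 3

P1.r0=0 P1.r1=0
P1.r0=0 P1.r1=2
P1.r0=2 P1.r1=2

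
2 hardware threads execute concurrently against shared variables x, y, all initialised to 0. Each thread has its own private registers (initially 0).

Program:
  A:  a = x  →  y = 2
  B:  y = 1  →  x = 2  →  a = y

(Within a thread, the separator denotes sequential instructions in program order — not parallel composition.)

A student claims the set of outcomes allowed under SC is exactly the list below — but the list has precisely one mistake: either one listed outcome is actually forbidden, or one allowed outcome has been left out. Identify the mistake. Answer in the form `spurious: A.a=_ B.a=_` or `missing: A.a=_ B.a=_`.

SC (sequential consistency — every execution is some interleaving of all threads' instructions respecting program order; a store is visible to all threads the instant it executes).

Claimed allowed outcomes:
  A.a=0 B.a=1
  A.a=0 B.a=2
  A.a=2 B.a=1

outcome vector order: (A.a,B.a)
SC: 4 outcomes — {<0 1>, <0 2>, <2 1>, <2 2>}
SC∖claimed = {<2 2>}

missing: A.a=2 B.a=2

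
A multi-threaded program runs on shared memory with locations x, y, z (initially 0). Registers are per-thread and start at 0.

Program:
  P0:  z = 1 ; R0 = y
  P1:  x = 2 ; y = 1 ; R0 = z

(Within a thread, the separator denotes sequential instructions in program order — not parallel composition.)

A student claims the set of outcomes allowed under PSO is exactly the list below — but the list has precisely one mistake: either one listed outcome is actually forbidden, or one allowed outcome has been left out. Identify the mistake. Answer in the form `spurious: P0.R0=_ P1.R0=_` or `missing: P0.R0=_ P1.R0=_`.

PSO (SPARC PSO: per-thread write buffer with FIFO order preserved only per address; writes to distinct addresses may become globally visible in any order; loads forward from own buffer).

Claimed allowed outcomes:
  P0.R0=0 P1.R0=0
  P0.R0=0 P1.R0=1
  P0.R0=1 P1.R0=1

missing: P0.R0=1 P1.R0=0

outcome vector order: (P0.R0,P1.R0)
PSO: 4 outcomes — {0/0 0/1 1/0 1/1}
PSO∖claimed = {1/0}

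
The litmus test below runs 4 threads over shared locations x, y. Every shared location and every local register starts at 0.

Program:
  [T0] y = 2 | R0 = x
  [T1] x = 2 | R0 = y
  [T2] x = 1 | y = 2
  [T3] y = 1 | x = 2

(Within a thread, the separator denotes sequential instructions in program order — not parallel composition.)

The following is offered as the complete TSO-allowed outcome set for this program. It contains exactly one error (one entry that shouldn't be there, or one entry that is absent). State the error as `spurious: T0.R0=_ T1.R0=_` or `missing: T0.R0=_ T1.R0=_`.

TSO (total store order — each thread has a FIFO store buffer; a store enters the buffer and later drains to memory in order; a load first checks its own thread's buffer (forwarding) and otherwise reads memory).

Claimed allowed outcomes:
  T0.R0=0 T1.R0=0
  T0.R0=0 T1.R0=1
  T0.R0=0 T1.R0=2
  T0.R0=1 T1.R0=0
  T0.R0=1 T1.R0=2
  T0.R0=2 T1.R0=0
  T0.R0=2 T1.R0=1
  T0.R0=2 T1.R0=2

outcome vector order: (T0.R0,T1.R0)
[TSO] allowed = {00 01 02 10 11 12 20 21 22}
TSO∖claimed = {11}

missing: T0.R0=1 T1.R0=1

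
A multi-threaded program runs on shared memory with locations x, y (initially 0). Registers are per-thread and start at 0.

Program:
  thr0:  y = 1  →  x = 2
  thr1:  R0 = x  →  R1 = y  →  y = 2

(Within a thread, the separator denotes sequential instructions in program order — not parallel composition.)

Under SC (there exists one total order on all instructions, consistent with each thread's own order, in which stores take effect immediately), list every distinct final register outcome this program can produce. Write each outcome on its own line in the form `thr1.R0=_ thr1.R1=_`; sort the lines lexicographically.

thr1.R0=0 thr1.R1=0
thr1.R0=0 thr1.R1=1
thr1.R0=2 thr1.R1=1

outcome vector order: (thr1.R0,thr1.R1)
|SC outcomes| = 3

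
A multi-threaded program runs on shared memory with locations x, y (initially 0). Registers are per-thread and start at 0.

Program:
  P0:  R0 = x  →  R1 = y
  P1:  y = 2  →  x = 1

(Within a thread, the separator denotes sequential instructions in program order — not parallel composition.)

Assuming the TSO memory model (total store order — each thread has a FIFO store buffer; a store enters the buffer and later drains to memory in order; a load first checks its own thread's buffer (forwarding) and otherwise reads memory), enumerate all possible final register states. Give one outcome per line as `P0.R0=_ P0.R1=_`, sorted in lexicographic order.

P0.R0=0 P0.R1=0
P0.R0=0 P0.R1=2
P0.R0=1 P0.R1=2

outcome vector order: (P0.R0,P0.R1)
|TSO outcomes| = 3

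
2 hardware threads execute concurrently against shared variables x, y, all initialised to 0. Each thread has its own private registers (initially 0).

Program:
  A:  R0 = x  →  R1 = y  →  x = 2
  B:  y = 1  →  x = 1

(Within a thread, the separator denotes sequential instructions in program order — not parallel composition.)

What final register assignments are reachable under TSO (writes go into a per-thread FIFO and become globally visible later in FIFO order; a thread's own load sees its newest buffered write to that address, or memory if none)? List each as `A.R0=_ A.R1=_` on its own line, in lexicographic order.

A.R0=0 A.R1=0
A.R0=0 A.R1=1
A.R0=1 A.R1=1

outcome vector order: (A.R0,A.R1)
|TSO outcomes| = 3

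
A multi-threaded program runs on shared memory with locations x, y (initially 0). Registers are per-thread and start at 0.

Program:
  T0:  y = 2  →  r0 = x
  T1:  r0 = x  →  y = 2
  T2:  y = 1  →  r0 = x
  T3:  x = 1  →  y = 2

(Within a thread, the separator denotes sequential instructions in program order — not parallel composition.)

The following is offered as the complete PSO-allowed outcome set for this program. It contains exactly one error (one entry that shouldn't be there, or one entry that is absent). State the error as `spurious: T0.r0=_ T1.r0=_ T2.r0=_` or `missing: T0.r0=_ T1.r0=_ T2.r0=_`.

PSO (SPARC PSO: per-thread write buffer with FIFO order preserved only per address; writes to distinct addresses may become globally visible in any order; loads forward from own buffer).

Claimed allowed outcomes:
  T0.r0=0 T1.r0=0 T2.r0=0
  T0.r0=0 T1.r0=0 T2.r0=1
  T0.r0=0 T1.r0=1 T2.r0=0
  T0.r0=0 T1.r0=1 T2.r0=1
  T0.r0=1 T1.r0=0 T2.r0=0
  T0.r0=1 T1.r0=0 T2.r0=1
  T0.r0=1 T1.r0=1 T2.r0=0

outcome vector order: (T0.r0,T1.r0,T2.r0)
PSO: 8 outcomes — {(0,0,0); (0,0,1); (0,1,0); (0,1,1); (1,0,0); (1,0,1); (1,1,0); (1,1,1)}
PSO∖claimed = {(1,1,1)}

missing: T0.r0=1 T1.r0=1 T2.r0=1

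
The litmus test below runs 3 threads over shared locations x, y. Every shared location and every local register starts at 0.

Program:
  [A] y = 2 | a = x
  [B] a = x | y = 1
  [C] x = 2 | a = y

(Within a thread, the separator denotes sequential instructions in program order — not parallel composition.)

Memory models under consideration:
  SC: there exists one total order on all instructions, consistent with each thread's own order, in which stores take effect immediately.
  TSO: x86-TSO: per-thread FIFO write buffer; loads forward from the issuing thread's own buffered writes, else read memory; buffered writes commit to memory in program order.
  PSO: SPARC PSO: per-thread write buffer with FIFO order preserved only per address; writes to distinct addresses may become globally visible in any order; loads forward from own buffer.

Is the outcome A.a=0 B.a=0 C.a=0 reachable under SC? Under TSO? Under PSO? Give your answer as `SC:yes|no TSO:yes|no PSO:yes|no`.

SC:no TSO:yes PSO:yes

outcome vector order: (A.a,B.a,C.a)
SC (10): <0 0 1> <0 0 2> <0 2 1> <0 2 2> <2 0 0> <2 0 1> <2 0 2> <2 2 0> <2 2 1> <2 2 2>
TSO (12): <0 0 0> <0 0 1> <0 0 2> <0 2 0> <0 2 1> <0 2 2> <2 0 0> <2 0 1> <2 0 2> <2 2 0> <2 2 1> <2 2 2>
PSO (12): <0 0 0> <0 0 1> <0 0 2> <0 2 0> <0 2 1> <0 2 2> <2 0 0> <2 0 1> <2 0 2> <2 2 0> <2 2 1> <2 2 2>
target <0 0 0> ∈ {TSO,PSO}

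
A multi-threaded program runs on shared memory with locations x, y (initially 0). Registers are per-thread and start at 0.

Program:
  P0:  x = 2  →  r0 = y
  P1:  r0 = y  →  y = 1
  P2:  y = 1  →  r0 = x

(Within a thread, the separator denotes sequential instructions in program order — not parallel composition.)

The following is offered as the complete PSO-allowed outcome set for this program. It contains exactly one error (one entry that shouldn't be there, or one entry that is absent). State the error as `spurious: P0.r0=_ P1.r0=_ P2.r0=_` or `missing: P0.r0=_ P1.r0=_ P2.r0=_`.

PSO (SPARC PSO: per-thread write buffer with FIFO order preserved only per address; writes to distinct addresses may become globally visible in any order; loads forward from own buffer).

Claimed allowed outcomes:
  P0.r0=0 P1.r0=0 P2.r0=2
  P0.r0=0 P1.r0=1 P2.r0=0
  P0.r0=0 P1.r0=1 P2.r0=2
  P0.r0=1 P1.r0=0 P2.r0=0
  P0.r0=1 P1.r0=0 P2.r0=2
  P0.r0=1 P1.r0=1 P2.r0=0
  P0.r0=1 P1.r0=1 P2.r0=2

outcome vector order: (P0.r0,P1.r0,P2.r0)
under PSO → <0 0 0>, <0 0 2>, <0 1 0>, <0 1 2>, <1 0 0>, <1 0 2>, <1 1 0>, <1 1 2>
PSO∖claimed = {<0 0 0>}

missing: P0.r0=0 P1.r0=0 P2.r0=0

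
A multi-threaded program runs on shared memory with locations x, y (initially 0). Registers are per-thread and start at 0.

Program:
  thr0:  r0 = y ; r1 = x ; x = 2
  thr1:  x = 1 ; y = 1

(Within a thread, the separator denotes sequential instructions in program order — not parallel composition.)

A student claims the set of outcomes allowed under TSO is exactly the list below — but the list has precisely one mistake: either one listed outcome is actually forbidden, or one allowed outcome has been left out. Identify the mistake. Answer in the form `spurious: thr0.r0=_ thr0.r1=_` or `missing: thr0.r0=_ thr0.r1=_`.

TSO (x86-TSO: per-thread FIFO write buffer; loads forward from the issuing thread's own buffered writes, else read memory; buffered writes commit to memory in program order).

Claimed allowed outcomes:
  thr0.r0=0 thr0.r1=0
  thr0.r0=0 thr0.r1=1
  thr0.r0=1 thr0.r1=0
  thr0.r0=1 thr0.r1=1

outcome vector order: (thr0.r0,thr0.r1)
TSO: 3 outcomes — {<0 0> <0 1> <1 1>}
claimed∖TSO = {<1 0>}

spurious: thr0.r0=1 thr0.r1=0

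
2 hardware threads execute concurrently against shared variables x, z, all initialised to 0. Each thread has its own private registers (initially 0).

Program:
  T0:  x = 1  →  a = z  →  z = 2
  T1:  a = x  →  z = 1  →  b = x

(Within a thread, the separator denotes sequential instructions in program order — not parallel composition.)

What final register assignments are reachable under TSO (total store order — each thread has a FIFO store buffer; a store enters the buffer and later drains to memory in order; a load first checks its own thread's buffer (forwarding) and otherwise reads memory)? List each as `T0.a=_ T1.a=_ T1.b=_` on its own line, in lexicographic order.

T0.a=0 T1.a=0 T1.b=0
T0.a=0 T1.a=0 T1.b=1
T0.a=0 T1.a=1 T1.b=1
T0.a=1 T1.a=0 T1.b=0
T0.a=1 T1.a=0 T1.b=1
T0.a=1 T1.a=1 T1.b=1

outcome vector order: (T0.a,T1.a,T1.b)
|TSO outcomes| = 6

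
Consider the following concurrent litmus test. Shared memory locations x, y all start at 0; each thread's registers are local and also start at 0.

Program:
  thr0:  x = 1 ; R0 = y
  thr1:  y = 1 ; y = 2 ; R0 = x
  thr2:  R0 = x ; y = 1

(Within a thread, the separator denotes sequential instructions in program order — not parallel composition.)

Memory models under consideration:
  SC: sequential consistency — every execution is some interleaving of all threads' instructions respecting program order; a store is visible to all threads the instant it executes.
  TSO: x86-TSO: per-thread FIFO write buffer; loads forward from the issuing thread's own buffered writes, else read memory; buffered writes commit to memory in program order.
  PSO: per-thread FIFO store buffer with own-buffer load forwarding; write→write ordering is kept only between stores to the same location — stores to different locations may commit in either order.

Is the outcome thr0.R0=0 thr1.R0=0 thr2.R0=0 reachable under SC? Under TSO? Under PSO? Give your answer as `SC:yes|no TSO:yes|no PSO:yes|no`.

outcome vector order: (thr0.R0,thr1.R0,thr2.R0)
[SC] allowed = {0/1/0; 0/1/1; 1/0/0; 1/0/1; 1/1/0; 1/1/1; 2/0/0; 2/0/1; 2/1/0; 2/1/1}
[TSO] allowed = {0/0/0; 0/0/1; 0/1/0; 0/1/1; 1/0/0; 1/0/1; 1/1/0; 1/1/1; 2/0/0; 2/0/1; 2/1/0; 2/1/1}
[PSO] allowed = {0/0/0; 0/0/1; 0/1/0; 0/1/1; 1/0/0; 1/0/1; 1/1/0; 1/1/1; 2/0/0; 2/0/1; 2/1/0; 2/1/1}
target 0/0/0 ∈ {TSO,PSO}

SC:no TSO:yes PSO:yes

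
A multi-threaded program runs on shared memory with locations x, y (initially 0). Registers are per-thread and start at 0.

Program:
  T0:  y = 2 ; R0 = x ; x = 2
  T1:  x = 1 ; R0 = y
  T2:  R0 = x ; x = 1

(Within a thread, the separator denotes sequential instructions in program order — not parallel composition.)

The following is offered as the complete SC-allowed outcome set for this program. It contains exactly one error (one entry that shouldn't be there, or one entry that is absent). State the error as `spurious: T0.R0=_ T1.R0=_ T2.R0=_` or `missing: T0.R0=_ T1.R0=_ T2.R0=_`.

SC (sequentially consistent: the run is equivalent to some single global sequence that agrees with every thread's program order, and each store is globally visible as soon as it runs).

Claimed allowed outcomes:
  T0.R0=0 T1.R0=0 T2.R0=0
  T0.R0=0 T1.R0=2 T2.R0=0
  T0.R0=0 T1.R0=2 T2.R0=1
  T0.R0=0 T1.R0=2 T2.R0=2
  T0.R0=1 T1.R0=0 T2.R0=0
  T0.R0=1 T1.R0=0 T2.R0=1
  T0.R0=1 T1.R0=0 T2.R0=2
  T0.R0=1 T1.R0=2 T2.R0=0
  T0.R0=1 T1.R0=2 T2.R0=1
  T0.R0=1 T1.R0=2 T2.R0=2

outcome vector order: (T0.R0,T1.R0,T2.R0)
under SC → <0 2 0> <0 2 1> <0 2 2> <1 0 0> <1 0 1> <1 0 2> <1 2 0> <1 2 1> <1 2 2>
claimed∖SC = {<0 0 0>}

spurious: T0.R0=0 T1.R0=0 T2.R0=0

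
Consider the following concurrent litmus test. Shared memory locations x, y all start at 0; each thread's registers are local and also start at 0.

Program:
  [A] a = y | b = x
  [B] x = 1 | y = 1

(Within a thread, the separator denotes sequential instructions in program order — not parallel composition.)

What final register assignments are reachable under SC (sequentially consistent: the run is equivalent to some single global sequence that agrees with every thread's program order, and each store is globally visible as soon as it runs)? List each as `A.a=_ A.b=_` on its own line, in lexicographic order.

outcome vector order: (A.a,A.b)
|SC outcomes| = 3

A.a=0 A.b=0
A.a=0 A.b=1
A.a=1 A.b=1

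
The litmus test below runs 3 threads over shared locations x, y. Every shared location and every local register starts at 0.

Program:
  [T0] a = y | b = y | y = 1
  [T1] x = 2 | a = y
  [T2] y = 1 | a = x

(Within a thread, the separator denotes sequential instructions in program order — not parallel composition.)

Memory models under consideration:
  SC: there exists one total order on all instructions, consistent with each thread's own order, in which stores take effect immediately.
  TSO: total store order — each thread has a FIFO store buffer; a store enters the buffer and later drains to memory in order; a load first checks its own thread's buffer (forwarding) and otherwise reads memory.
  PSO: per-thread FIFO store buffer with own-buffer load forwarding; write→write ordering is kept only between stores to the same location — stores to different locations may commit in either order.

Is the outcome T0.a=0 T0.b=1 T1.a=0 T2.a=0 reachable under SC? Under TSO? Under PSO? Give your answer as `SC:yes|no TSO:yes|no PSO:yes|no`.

outcome vector order: (T0.a,T0.b,T1.a,T2.a)
under SC → (0,0,0,2), (0,0,1,0), (0,0,1,2), (0,1,0,2), (0,1,1,0), (0,1,1,2), (1,1,0,2), (1,1,1,0), (1,1,1,2)
under TSO → (0,0,0,0), (0,0,0,2), (0,0,1,0), (0,0,1,2), (0,1,0,0), (0,1,0,2), (0,1,1,0), (0,1,1,2), (1,1,0,0), (1,1,0,2), (1,1,1,0), (1,1,1,2)
under PSO → (0,0,0,0), (0,0,0,2), (0,0,1,0), (0,0,1,2), (0,1,0,0), (0,1,0,2), (0,1,1,0), (0,1,1,2), (1,1,0,0), (1,1,0,2), (1,1,1,0), (1,1,1,2)
target (0,1,0,0) ∈ {TSO,PSO}

SC:no TSO:yes PSO:yes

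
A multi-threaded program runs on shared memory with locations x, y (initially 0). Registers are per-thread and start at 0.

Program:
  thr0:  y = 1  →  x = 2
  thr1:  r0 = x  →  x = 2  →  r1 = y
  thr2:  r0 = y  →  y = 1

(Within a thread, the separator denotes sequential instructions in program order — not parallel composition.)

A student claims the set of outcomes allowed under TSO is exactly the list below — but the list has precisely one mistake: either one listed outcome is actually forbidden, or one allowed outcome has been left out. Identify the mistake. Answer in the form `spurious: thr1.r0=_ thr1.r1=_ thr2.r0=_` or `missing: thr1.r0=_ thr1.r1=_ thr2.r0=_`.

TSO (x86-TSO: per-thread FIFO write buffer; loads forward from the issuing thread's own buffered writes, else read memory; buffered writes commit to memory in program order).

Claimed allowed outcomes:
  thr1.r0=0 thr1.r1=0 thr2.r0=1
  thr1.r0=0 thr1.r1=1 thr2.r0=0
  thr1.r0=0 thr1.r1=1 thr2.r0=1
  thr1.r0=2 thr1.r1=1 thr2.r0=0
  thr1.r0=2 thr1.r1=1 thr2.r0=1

missing: thr1.r0=0 thr1.r1=0 thr2.r0=0

outcome vector order: (thr1.r0,thr1.r1,thr2.r0)
[TSO] allowed = {000, 001, 010, 011, 210, 211}
TSO∖claimed = {000}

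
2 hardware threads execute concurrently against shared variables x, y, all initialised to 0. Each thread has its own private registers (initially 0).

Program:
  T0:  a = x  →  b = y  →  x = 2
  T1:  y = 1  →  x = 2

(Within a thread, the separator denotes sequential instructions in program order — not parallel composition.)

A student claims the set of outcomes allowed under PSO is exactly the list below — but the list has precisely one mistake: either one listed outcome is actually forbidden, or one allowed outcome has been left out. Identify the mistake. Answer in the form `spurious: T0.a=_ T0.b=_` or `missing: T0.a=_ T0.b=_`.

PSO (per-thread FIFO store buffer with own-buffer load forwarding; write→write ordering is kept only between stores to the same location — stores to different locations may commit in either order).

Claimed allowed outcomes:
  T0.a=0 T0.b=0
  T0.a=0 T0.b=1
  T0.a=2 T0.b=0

missing: T0.a=2 T0.b=1

outcome vector order: (T0.a,T0.b)
PSO (4): <0 0> <0 1> <2 0> <2 1>
PSO∖claimed = {<2 1>}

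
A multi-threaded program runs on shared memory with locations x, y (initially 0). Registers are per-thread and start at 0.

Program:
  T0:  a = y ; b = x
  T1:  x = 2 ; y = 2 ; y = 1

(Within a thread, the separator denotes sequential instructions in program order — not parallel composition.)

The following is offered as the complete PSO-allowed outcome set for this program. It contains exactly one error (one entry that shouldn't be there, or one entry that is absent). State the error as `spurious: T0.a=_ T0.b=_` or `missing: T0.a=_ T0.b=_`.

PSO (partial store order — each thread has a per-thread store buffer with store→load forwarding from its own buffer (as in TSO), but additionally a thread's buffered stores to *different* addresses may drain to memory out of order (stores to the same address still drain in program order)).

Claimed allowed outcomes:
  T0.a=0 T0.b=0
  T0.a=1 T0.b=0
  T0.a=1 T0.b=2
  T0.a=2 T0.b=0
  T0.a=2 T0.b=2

outcome vector order: (T0.a,T0.b)
PSO (6): 0/0, 0/2, 1/0, 1/2, 2/0, 2/2
PSO∖claimed = {0/2}

missing: T0.a=0 T0.b=2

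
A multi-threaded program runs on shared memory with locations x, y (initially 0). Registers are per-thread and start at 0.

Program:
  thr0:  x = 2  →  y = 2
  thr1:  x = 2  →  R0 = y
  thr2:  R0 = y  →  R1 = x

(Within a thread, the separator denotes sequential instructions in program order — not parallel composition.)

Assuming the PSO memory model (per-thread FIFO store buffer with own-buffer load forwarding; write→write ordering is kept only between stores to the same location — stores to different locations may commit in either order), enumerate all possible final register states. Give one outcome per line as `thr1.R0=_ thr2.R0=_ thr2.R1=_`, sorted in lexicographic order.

thr1.R0=0 thr2.R0=0 thr2.R1=0
thr1.R0=0 thr2.R0=0 thr2.R1=2
thr1.R0=0 thr2.R0=2 thr2.R1=0
thr1.R0=0 thr2.R0=2 thr2.R1=2
thr1.R0=2 thr2.R0=0 thr2.R1=0
thr1.R0=2 thr2.R0=0 thr2.R1=2
thr1.R0=2 thr2.R0=2 thr2.R1=0
thr1.R0=2 thr2.R0=2 thr2.R1=2

outcome vector order: (thr1.R0,thr2.R0,thr2.R1)
|PSO outcomes| = 8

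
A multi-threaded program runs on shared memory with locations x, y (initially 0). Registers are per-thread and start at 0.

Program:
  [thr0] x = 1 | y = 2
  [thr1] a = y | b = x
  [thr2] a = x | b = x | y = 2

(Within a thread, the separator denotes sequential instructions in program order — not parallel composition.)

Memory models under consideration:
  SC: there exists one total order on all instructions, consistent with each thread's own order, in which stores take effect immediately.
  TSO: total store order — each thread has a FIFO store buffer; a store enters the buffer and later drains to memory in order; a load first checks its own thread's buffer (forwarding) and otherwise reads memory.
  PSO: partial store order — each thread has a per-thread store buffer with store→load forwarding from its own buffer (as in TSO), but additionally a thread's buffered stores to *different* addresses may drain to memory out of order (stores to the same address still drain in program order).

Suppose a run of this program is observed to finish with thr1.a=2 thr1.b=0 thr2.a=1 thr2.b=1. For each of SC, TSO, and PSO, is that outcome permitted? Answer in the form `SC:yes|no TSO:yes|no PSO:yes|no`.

outcome vector order: (thr1.a,thr1.b,thr2.a,thr2.b)
under SC → 0/0/0/0; 0/0/0/1; 0/0/1/1; 0/1/0/0; 0/1/0/1; 0/1/1/1; 2/0/0/0; 2/1/0/0; 2/1/0/1; 2/1/1/1
under TSO → 0/0/0/0; 0/0/0/1; 0/0/1/1; 0/1/0/0; 0/1/0/1; 0/1/1/1; 2/0/0/0; 2/1/0/0; 2/1/0/1; 2/1/1/1
under PSO → 0/0/0/0; 0/0/0/1; 0/0/1/1; 0/1/0/0; 0/1/0/1; 0/1/1/1; 2/0/0/0; 2/0/0/1; 2/0/1/1; 2/1/0/0; 2/1/0/1; 2/1/1/1
target 2/0/1/1 ∈ {PSO}

SC:no TSO:no PSO:yes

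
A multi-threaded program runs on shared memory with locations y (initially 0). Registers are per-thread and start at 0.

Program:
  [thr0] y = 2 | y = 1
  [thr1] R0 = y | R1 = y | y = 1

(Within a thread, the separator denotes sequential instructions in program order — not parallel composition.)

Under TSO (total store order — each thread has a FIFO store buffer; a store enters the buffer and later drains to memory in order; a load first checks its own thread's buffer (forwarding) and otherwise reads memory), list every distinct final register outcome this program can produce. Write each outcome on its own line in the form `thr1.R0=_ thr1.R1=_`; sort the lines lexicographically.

thr1.R0=0 thr1.R1=0
thr1.R0=0 thr1.R1=1
thr1.R0=0 thr1.R1=2
thr1.R0=1 thr1.R1=1
thr1.R0=2 thr1.R1=1
thr1.R0=2 thr1.R1=2

outcome vector order: (thr1.R0,thr1.R1)
|TSO outcomes| = 6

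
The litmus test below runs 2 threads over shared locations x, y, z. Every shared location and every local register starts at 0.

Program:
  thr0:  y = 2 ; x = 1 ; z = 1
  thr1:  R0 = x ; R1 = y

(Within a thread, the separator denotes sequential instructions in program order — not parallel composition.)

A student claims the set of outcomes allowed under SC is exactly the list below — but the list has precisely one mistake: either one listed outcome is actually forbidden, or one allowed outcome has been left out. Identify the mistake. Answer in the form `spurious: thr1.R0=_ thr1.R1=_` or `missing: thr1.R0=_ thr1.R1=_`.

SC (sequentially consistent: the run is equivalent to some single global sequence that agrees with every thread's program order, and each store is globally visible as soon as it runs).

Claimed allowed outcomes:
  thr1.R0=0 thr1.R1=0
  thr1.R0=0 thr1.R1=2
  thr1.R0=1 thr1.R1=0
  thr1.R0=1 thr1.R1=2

outcome vector order: (thr1.R0,thr1.R1)
under SC → <0 0>, <0 2>, <1 2>
claimed∖SC = {<1 0>}

spurious: thr1.R0=1 thr1.R1=0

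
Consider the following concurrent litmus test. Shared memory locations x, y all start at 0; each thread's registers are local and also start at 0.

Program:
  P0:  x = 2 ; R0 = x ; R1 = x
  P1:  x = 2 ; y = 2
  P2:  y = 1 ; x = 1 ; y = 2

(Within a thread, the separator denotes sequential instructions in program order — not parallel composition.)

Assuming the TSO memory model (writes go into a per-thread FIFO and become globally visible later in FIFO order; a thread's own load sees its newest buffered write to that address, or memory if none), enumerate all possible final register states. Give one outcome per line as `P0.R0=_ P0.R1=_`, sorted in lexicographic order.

P0.R0=1 P0.R1=1
P0.R0=1 P0.R1=2
P0.R0=2 P0.R1=1
P0.R0=2 P0.R1=2

outcome vector order: (P0.R0,P0.R1)
|TSO outcomes| = 4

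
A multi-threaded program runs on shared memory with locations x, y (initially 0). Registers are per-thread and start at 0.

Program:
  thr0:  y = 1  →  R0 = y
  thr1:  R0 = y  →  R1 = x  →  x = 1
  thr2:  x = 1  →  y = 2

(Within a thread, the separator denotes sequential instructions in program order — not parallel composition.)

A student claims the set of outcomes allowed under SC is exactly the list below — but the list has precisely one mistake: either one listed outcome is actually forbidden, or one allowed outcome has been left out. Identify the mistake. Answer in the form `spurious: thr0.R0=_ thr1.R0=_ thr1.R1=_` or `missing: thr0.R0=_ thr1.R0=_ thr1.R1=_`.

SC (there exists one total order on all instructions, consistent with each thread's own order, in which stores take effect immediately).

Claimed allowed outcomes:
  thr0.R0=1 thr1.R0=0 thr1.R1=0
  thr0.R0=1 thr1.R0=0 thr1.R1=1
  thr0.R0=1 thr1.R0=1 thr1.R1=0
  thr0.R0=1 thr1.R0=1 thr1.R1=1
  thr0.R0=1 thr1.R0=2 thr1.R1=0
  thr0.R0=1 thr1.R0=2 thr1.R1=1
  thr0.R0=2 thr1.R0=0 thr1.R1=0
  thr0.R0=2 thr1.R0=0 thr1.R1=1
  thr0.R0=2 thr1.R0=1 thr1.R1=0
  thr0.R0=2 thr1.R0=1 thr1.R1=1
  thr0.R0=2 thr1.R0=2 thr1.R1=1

outcome vector order: (thr0.R0,thr1.R0,thr1.R1)
SC: 10 outcomes — {100; 101; 110; 111; 121; 200; 201; 210; 211; 221}
claimed∖SC = {120}

spurious: thr0.R0=1 thr1.R0=2 thr1.R1=0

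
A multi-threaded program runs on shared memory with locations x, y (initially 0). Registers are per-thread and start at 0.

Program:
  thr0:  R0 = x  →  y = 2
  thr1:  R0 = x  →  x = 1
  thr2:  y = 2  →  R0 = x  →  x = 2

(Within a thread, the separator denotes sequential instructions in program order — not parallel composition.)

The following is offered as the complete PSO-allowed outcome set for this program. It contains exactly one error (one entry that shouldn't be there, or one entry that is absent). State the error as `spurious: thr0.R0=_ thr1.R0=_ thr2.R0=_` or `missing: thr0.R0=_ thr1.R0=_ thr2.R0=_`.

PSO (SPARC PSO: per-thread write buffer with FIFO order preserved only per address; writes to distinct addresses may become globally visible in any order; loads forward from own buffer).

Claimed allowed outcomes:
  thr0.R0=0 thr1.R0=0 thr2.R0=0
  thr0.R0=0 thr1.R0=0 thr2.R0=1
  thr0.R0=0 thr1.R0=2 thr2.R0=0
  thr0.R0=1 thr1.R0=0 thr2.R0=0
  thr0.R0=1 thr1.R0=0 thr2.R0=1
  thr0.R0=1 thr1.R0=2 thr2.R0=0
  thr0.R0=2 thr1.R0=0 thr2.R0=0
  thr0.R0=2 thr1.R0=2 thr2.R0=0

outcome vector order: (thr0.R0,thr1.R0,thr2.R0)
PSO: 9 outcomes — {000, 001, 020, 100, 101, 120, 200, 201, 220}
PSO∖claimed = {201}

missing: thr0.R0=2 thr1.R0=0 thr2.R0=1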